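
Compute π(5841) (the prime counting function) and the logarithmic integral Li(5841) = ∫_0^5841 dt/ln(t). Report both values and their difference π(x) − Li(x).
π(5841) = 766;  Li(5841) ≈ 782.11;  π(x) − Li(x) ≈ -16.11.

Direct count of primes ≤ 5841 gives π(5841) = 766. Numerical evaluation of the logarithmic integral gives Li(5841) ≈ 782.11. The difference π(x) − Li(x) ≈ -16.11 is typically negative for small/moderate x (Li(x) overestimates), though Littlewood's theorem shows this sign changes infinitely often.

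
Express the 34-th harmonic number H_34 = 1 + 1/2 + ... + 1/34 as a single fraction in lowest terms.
H_34 = 54062195834749/13127595717600

Direct summation: H_34 = 1 + 1/2 + ... + 1/34. The least common denominator is lcm(1, ..., 34) = 144403552893600; over this denominator the numerator is 144403552893600 + 72201776446800 + 48134517631200 + 36100888223400 + 28880710578720 + 24067258815600 + 20629078984800 + 18050444111700 + 16044839210400 + 14440355289360 + 13127595717600 + 12033629407800 + 11107965607200 + 10314539492400 + 9626903526240 + 9025222055850 + 8494326640800 + 8022419605200 + 7600186994400 + 7220177644680 + 6876359661600 + 6563797858800 + 6278415343200 + 6016814703900 + 5776142115744 + 5553982803600 + 5348279736800 + 5157269746200 + 4979432858400 + 4813451763120 + 4658179125600 + 4512611027925 + 4375865239200 + 4247163320400 = 594684154182239, so H_34 = 594684154182239/144403552893600; reducing by gcd(594684154182239, 144403552893600) = 11 gives 54062195834749/13127595717600 ≈ 4.11821. (The PNT-adjacent estimate ln(34) + γ ≈ 4.10358 matches within O(1/n).)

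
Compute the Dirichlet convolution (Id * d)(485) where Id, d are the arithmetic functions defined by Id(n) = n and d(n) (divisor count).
(Id * d)(485) = 693

Divisors of 485: [1, 5, 97, 485]. For each d | 485:
  d = 1: Id(1) · d(485/1) = 1 · 4 = 4
  d = 5: Id(5) · d(485/5) = 5 · 2 = 10
  d = 97: Id(97) · d(485/97) = 97 · 2 = 194
  d = 485: Id(485) · d(485/485) = 485 · 1 = 485
Summing: (Id * d)(485) = 4 + 10 + 194 + 485 = 693.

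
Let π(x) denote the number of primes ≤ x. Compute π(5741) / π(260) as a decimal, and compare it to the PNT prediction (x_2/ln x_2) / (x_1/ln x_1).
π(5741)/π(260) = 755/55 ≈ 13.7273;  PNT prediction ≈ 14.1859.

π(260) = 55 and π(5741) = 755, so π(5741)/π(260) ≈ 13.7273. The PNT-predicted ratio is (5741/ln(5741)) / (260/ln(260)) ≈ 14.1859. The two agree to within a few percent, as expected.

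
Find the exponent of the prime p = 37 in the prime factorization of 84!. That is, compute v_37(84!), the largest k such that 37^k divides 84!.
v_37(84!) = 2

Legendre's formula: v_p(n!) = Σ_{k ≥ 1} ⌊n / p^k⌋. For p = 37, n = 84, the terms are:
  ⌊84/37^1⌋ = ⌊84/37⌋ = 2
(the next term ⌊84/37^2⌋ = 0, terminating the sum). Summing: v_37(84!) = 2 = 2.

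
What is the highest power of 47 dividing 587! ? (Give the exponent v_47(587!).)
v_47(587!) = 12

Legendre's formula: v_p(n!) = Σ_{k ≥ 1} ⌊n / p^k⌋. For p = 47, n = 587, the terms are:
  ⌊587/47^1⌋ = ⌊587/47⌋ = 12
(the next term ⌊587/47^2⌋ = 0, terminating the sum). Summing: v_47(587!) = 12 = 12.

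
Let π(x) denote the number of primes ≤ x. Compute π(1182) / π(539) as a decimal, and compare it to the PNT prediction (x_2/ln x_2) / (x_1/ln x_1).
π(1182)/π(539) = 194/99 ≈ 1.9596;  PNT prediction ≈ 1.9496.

π(539) = 99 and π(1182) = 194, so π(1182)/π(539) ≈ 1.9596. The PNT-predicted ratio is (1182/ln(1182)) / (539/ln(539)) ≈ 1.9496. The two agree to within a few percent, as expected.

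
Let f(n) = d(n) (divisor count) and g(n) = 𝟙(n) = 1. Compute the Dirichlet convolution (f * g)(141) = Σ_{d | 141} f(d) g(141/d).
(d * 𝟙)(141) = 9

Divisors of 141: [1, 3, 47, 141]. For each d | 141:
  d = 1: d(1) · 𝟙(141/1) = 1 · 1 = 1
  d = 3: d(3) · 𝟙(141/3) = 2 · 1 = 2
  d = 47: d(47) · 𝟙(141/47) = 2 · 1 = 2
  d = 141: d(141) · 𝟙(141/141) = 4 · 1 = 4
Summing: (d * 𝟙)(141) = 1 + 2 + 2 + 4 = 9.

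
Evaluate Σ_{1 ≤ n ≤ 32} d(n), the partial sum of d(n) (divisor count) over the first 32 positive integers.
Σ_{n ≤ 32} d(n) = 119

Compute d(n) for each 1 ≤ n ≤ 32: d(1) = 1, d(2) = 2, d(3) = 2, d(4) = 3, d(5) = 2, d(6) = 4, d(7) = 2, d(8) = 4, d(9) = 3, d(10) = 4, d(11) = 2, d(12) = 6, d(13) = 2, d(14) = 4, d(15) = 4, d(16) = 5, d(17) = 2, d(18) = 6, d(19) = 2, d(20) = 6, d(21) = 4, d(22) = 4, d(23) = 2, d(24) = 8, d(25) = 3, d(26) = 4, d(27) = 4, d(28) = 6, d(29) = 2, d(30) = 8, d(31) = 2, d(32) = 6. Summing all 32 values: 119. (Dirichlet's divisor formula: Σ_{n ≤ x} d(n) = x ln(x) + (2γ − 1) x + O(√x). For x = 32, the asymptotic estimate is ≈ 115.85.)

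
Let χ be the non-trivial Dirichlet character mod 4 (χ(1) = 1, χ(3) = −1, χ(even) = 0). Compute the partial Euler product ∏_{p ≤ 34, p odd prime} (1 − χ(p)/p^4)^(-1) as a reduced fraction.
∏ = 1870816715381797956556539609218365/1891731462842378884815364370202624

The odd primes p ≤ 34 are [3, 5, 7, 11, 13, 17, 19, 23, 29, 31]. For each, χ(p) = 1 if p ≡ 1 mod 4, χ(p) = −1 if p ≡ 3 mod 4. Taking (1 − χ(p)/p^4)^(-1) = p^4/(p^4 − χ(p)): (1 − (-1)/3^4)^(-1) · (1 − (1)/5^4)^(-1) · (1 − (-1)/7^4)^(-1) · (1 − (-1)/11^4)^(-1) · (1 − (1)/13^4)^(-1) · (1 − (1)/17^4)^(-1) · (1 − (-1)/19^4)^(-1) · (1 − (-1)/23^4)^(-1) · (1 − (1)/29^4)^(-1) · (1 − (-1)/31^4)^(-1) = 1870816715381797956556539609218365/1891731462842378884815364370202624.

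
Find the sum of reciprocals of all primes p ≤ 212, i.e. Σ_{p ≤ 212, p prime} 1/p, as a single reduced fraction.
Σ 1/p = 3215488142498485484492183158345029261034221047849345857469577412562094716564064084247/1645783550795210387735581011435590727981167322669649249414629852197255934130751870910

π(212) = 47, so the primes ≤ 212 are [2, 3, 5, 7, 11, 13, 17, 19, 23, 29, 31, 37, 41, 43, 47, 53, 59, 61, 67, 71, 73, 79, 83, 89, 97, 101, 103, 107, 109, 113, 127, 131, 137, 139, 149, 151, 157, 163, 167, 173, 179, 181, 191, 193, 197, 199, 211]. Summing 1/p over these primes: 3215488142498485484492183158345029261034221047849345857469577412562094716564064084247/1645783550795210387735581011435590727981167322669649249414629852197255934130751870910 ≈ 1.9538. Mertens estimate ln ln(212) + 0.2615 ≈ 1.9398.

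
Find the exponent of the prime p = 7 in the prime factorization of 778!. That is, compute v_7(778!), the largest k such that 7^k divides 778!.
v_7(778!) = 128

Legendre's formula: v_p(n!) = Σ_{k ≥ 1} ⌊n / p^k⌋. For p = 7, n = 778, the terms are:
  ⌊778/7^1⌋ = ⌊778/7⌋ = 111
  ⌊778/7^2⌋ = ⌊778/49⌋ = 15
  ⌊778/7^3⌋ = ⌊778/343⌋ = 2
(the next term ⌊778/7^4⌋ = 0, terminating the sum). Summing: v_7(778!) = 111 + 15 + 2 = 128.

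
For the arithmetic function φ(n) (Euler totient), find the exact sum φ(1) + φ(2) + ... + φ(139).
Σ_{n ≤ 139} φ(n) = 5952

Compute φ(n) for each 1 ≤ n ≤ 139: φ(1) = 1, φ(2) = 1, φ(3) = 2, φ(4) = 2, φ(5) = 4, φ(6) = 2, φ(7) = 6, φ(8) = 4, φ(9) = 6, φ(10) = 4, φ(11) = 10, φ(12) = 4, φ(13) = 12, φ(14) = 6, φ(15) = 8, φ(16) = 8, φ(17) = 16, φ(18) = 6, φ(19) = 18, φ(20) = 8, φ(21) = 12, φ(22) = 10, φ(23) = 22, φ(24) = 8, φ(25) = 20, φ(26) = 12, φ(27) = 18, φ(28) = 12, φ(29) = 28, φ(30) = 8, φ(31) = 30, φ(32) = 16, φ(33) = 20, φ(34) = 16, φ(35) = 24, φ(36) = 12, φ(37) = 36, φ(38) = 18, φ(39) = 24, φ(40) = 16, φ(41) = 40, φ(42) = 12, φ(43) = 42, φ(44) = 20, φ(45) = 24, φ(46) = 22, φ(47) = 46, φ(48) = 16, φ(49) = 42, φ(50) = 20, φ(51) = 32, φ(52) = 24, φ(53) = 52, φ(54) = 18, φ(55) = 40, φ(56) = 24, φ(57) = 36, φ(58) = 28, φ(59) = 58, φ(60) = 16, φ(61) = 60, φ(62) = 30, φ(63) = 36, φ(64) = 32, φ(65) = 48, φ(66) = 20, φ(67) = 66, φ(68) = 32, φ(69) = 44, φ(70) = 24, φ(71) = 70, φ(72) = 24, φ(73) = 72, φ(74) = 36, φ(75) = 40, φ(76) = 36, φ(77) = 60, φ(78) = 24, φ(79) = 78, φ(80) = 32, φ(81) = 54, φ(82) = 40, φ(83) = 82, φ(84) = 24, φ(85) = 64, φ(86) = 42, φ(87) = 56, φ(88) = 40, φ(89) = 88, φ(90) = 24, φ(91) = 72, φ(92) = 44, φ(93) = 60, φ(94) = 46, φ(95) = 72, φ(96) = 32, φ(97) = 96, φ(98) = 42, φ(99) = 60, φ(100) = 40, φ(101) = 100, φ(102) = 32, φ(103) = 102, φ(104) = 48, φ(105) = 48, φ(106) = 52, φ(107) = 106, φ(108) = 36, φ(109) = 108, φ(110) = 40, φ(111) = 72, φ(112) = 48, φ(113) = 112, φ(114) = 36, φ(115) = 88, φ(116) = 56, φ(117) = 72, φ(118) = 58, φ(119) = 96, φ(120) = 32, φ(121) = 110, φ(122) = 60, φ(123) = 80, φ(124) = 60, φ(125) = 100, φ(126) = 36, φ(127) = 126, φ(128) = 64, φ(129) = 84, φ(130) = 48, φ(131) = 130, φ(132) = 40, φ(133) = 108, φ(134) = 66, φ(135) = 72, φ(136) = 64, φ(137) = 136, φ(138) = 44, φ(139) = 138. Summing all 139 values: 5952. (Average order: Σ_{n ≤ x} φ(n) ~ (3/π²) x². For x = 139, (3/π²)·139² ≈ 5872.88.)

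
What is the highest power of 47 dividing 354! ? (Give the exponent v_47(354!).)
v_47(354!) = 7

Legendre's formula: v_p(n!) = Σ_{k ≥ 1} ⌊n / p^k⌋. For p = 47, n = 354, the terms are:
  ⌊354/47^1⌋ = ⌊354/47⌋ = 7
(the next term ⌊354/47^2⌋ = 0, terminating the sum). Summing: v_47(354!) = 7 = 7.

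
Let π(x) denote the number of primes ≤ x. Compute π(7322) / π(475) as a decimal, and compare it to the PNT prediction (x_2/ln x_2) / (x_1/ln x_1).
π(7322)/π(475) = 933/91 ≈ 10.2527;  PNT prediction ≈ 10.6765.

π(475) = 91 and π(7322) = 933, so π(7322)/π(475) ≈ 10.2527. The PNT-predicted ratio is (7322/ln(7322)) / (475/ln(475)) ≈ 10.6765. The two agree to within a few percent, as expected.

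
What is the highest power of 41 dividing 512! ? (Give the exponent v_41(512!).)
v_41(512!) = 12

Legendre's formula: v_p(n!) = Σ_{k ≥ 1} ⌊n / p^k⌋. For p = 41, n = 512, the terms are:
  ⌊512/41^1⌋ = ⌊512/41⌋ = 12
(the next term ⌊512/41^2⌋ = 0, terminating the sum). Summing: v_41(512!) = 12 = 12.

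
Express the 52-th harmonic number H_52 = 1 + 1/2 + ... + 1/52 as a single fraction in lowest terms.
H_52 = 14063600165435720745359/3099044504245996706400

Direct summation: H_52 = 1 + 1/2 + ... + 1/52. The least common denominator is lcm(1, ..., 52) = 3099044504245996706400; over this denominator the numerator is 3099044504245996706400 + 1549522252122998353200 + 1033014834748665568800 + 774761126061499176600 + 619808900849199341280 + 516507417374332784400 + 442720643463713815200 + 387380563030749588300 + 344338278249555189600 + 309904450424599670640 + 281731318567817882400 + 258253708687166392200 + 238388038788153592800 + 221360321731856907600 + 206602966949733113760 + 193690281515374794150 + 182296735543882159200 + 172169139124777594800 + 163107605486631405600 + 154952225212299835320 + 147573547821237938400 + 140865659283908941200 + 134741065401999856800 + 129126854343583196100 + 123961780169839868256 + 119194019394076796400 + 114779426083185063200 + 110680160865928453800 + 106863603594689541600 + 103301483474866556880 + 99969177556322474400 + 96845140757687397075 + 93910439522605960800 + 91148367771941079600 + 88544128692742763040 + 86084569562388797400 + 83757959574216127200 + 81553802743315702800 + 79462679596051197600 + 77476112606149917660 + 75586451323073090400 + 73786773910618969200 + 72070802424325504800 + 70432829641954470600 + 68867655649911037920 + 67370532700999928400 + 65937117111616951200 + 64563427171791598050 + 63245806209101973600 + 61980890084919934128 + 60765578514627386400 + 59597009697038398200 = 14063600165435720745359, so H_52 = 14063600165435720745359/3099044504245996706400 (already in lowest terms) ≈ 4.53804. (The PNT-adjacent estimate ln(52) + γ ≈ 4.52846 matches within O(1/n).)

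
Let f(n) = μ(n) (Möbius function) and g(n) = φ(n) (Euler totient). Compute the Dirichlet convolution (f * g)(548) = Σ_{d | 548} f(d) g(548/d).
(μ * φ)(548) = 135

Divisors of 548: [1, 2, 4, 137, 274, 548]. For each d | 548:
  d = 1: μ(1) · φ(548/1) = 1 · 272 = 272
  d = 2: μ(2) · φ(548/2) = -1 · 136 = -136
  d = 4: μ(4) · φ(548/4) = 0 · 136 = 0
  d = 137: μ(137) · φ(548/137) = -1 · 2 = -2
  d = 274: μ(274) · φ(548/274) = 1 · 1 = 1
  d = 548: μ(548) · φ(548/548) = 0 · 1 = 0
Summing: (μ * φ)(548) = 272 + -136 + 0 + -2 + 1 + 0 = 135.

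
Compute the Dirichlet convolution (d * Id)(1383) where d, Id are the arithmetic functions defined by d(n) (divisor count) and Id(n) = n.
(d * Id)(1383) = 2315

Divisors of 1383: [1, 3, 461, 1383]. For each d | 1383:
  d = 1: d(1) · Id(1383/1) = 1 · 1383 = 1383
  d = 3: d(3) · Id(1383/3) = 2 · 461 = 922
  d = 461: d(461) · Id(1383/461) = 2 · 3 = 6
  d = 1383: d(1383) · Id(1383/1383) = 4 · 1 = 4
Summing: (d * Id)(1383) = 1383 + 922 + 6 + 4 = 2315.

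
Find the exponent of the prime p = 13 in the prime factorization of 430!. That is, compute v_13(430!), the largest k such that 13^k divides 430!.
v_13(430!) = 35

Legendre's formula: v_p(n!) = Σ_{k ≥ 1} ⌊n / p^k⌋. For p = 13, n = 430, the terms are:
  ⌊430/13^1⌋ = ⌊430/13⌋ = 33
  ⌊430/13^2⌋ = ⌊430/169⌋ = 2
(the next term ⌊430/13^3⌋ = 0, terminating the sum). Summing: v_13(430!) = 33 + 2 = 35.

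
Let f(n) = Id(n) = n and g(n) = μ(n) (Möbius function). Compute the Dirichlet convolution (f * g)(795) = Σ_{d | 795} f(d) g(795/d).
(Id * μ)(795) = 416

Divisors of 795: [1, 3, 5, 15, 53, 159, 265, 795]. For each d | 795:
  d = 1: Id(1) · μ(795/1) = 1 · -1 = -1
  d = 3: Id(3) · μ(795/3) = 3 · 1 = 3
  d = 5: Id(5) · μ(795/5) = 5 · 1 = 5
  d = 15: Id(15) · μ(795/15) = 15 · -1 = -15
  d = 53: Id(53) · μ(795/53) = 53 · 1 = 53
  d = 159: Id(159) · μ(795/159) = 159 · -1 = -159
  d = 265: Id(265) · μ(795/265) = 265 · -1 = -265
  d = 795: Id(795) · μ(795/795) = 795 · 1 = 795
Summing: (Id * μ)(795) = -1 + 3 + 5 + -15 + 53 + -159 + -265 + 795 = 416.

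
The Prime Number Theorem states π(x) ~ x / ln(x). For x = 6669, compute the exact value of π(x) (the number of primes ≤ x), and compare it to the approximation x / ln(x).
π(6669) = 859;  x/ln(x) ≈ 757.39;  relative error ≈ 11.83%.

Directly count primes up to 6669: π(6669) = 859. The PNT approximation gives 6669/ln(6669) ≈ 6669/8.80523 ≈ 757.39. Relative error (π(x) − x/ln(x)) / π(x) ≈ 11.83%; the approximation is known to undercount slightly (Li(x) is a better estimate).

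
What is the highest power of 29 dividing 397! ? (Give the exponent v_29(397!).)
v_29(397!) = 13

Legendre's formula: v_p(n!) = Σ_{k ≥ 1} ⌊n / p^k⌋. For p = 29, n = 397, the terms are:
  ⌊397/29^1⌋ = ⌊397/29⌋ = 13
(the next term ⌊397/29^2⌋ = 0, terminating the sum). Summing: v_29(397!) = 13 = 13.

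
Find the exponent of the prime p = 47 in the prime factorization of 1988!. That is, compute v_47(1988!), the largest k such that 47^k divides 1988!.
v_47(1988!) = 42

Legendre's formula: v_p(n!) = Σ_{k ≥ 1} ⌊n / p^k⌋. For p = 47, n = 1988, the terms are:
  ⌊1988/47^1⌋ = ⌊1988/47⌋ = 42
(the next term ⌊1988/47^2⌋ = 0, terminating the sum). Summing: v_47(1988!) = 42 = 42.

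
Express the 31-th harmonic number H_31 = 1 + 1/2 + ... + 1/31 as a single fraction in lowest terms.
H_31 = 290774257297357/72201776446800

Direct summation: H_31 = 1 + 1/2 + ... + 1/31. The least common denominator is lcm(1, ..., 31) = 72201776446800; over this denominator the numerator is 72201776446800 + 36100888223400 + 24067258815600 + 18050444111700 + 14440355289360 + 12033629407800 + 10314539492400 + 9025222055850 + 8022419605200 + 7220177644680 + 6563797858800 + 6016814703900 + 5553982803600 + 5157269746200 + 4813451763120 + 4512611027925 + 4247163320400 + 4011209802600 + 3800093497200 + 3610088822340 + 3438179830800 + 3281898929400 + 3139207671600 + 3008407351950 + 2888071057872 + 2776991401800 + 2674139868400 + 2578634873100 + 2489716429200 + 2406725881560 + 2329089562800 = 290774257297357, so H_31 = 290774257297357/72201776446800 (already in lowest terms) ≈ 4.02725. (The PNT-adjacent estimate ln(31) + γ ≈ 4.01120 matches within O(1/n).)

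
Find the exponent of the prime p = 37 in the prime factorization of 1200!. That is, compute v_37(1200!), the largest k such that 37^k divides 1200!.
v_37(1200!) = 32

Legendre's formula: v_p(n!) = Σ_{k ≥ 1} ⌊n / p^k⌋. For p = 37, n = 1200, the terms are:
  ⌊1200/37^1⌋ = ⌊1200/37⌋ = 32
(the next term ⌊1200/37^2⌋ = 0, terminating the sum). Summing: v_37(1200!) = 32 = 32.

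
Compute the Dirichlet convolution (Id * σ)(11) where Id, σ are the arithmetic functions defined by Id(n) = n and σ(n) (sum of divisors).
(Id * σ)(11) = 23

Divisors of 11: [1, 11]. For each d | 11:
  d = 1: Id(1) · σ(11/1) = 1 · 12 = 12
  d = 11: Id(11) · σ(11/11) = 11 · 1 = 11
Summing: (Id * σ)(11) = 12 + 11 = 23.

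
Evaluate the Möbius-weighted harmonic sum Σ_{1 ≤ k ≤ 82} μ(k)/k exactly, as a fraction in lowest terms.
Σ μ(k)/k = -1401629533229069216211617003/107254825578022430263302818471

Values of μ(k) for 1 ≤ k ≤ 82: μ(1) = 1, μ(2) = -1, μ(3) = -1, μ(5) = -1, μ(6) = 1, μ(7) = -1, μ(10) = 1, μ(11) = -1, μ(13) = -1, μ(14) = 1, μ(15) = 1, μ(17) = -1, μ(19) = -1, μ(21) = 1, μ(22) = 1, μ(23) = -1, μ(26) = 1, μ(29) = -1, μ(30) = -1, μ(31) = -1, μ(33) = 1, μ(34) = 1, μ(35) = 1, μ(37) = -1, μ(38) = 1, μ(39) = 1, μ(41) = -1, μ(42) = -1, μ(43) = -1, μ(46) = 1, μ(47) = -1, μ(51) = 1, μ(53) = -1, μ(55) = 1, μ(57) = 1, μ(58) = 1, μ(59) = -1, μ(61) = -1, μ(62) = 1, μ(65) = 1, μ(66) = -1, μ(67) = -1, μ(69) = 1, μ(70) = -1, μ(71) = -1, μ(73) = -1, μ(74) = 1, μ(77) = 1, μ(78) = -1, μ(79) = -1, μ(82) = 1, with μ = 0 on non-squarefree integers. Summing μ(k)/k for k where μ(k) ≠ 0 gives -1401629533229069216211617003/107254825578022430263302818471 ≈ -0.0131. (PNT ⟺ this sum → 0 as n → ∞.)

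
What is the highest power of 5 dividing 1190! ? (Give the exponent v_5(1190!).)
v_5(1190!) = 295

Legendre's formula: v_p(n!) = Σ_{k ≥ 1} ⌊n / p^k⌋. For p = 5, n = 1190, the terms are:
  ⌊1190/5^1⌋ = ⌊1190/5⌋ = 238
  ⌊1190/5^2⌋ = ⌊1190/25⌋ = 47
  ⌊1190/5^3⌋ = ⌊1190/125⌋ = 9
  ⌊1190/5^4⌋ = ⌊1190/625⌋ = 1
(the next term ⌊1190/5^5⌋ = 0, terminating the sum). Summing: v_5(1190!) = 238 + 47 + 9 + 1 = 295.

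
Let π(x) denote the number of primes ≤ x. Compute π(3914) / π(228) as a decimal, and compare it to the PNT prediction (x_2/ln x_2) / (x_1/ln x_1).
π(3914)/π(228) = 541/49 ≈ 11.0408;  PNT prediction ≈ 11.2670.

π(228) = 49 and π(3914) = 541, so π(3914)/π(228) ≈ 11.0408. The PNT-predicted ratio is (3914/ln(3914)) / (228/ln(228)) ≈ 11.2670. The two agree to within a few percent, as expected.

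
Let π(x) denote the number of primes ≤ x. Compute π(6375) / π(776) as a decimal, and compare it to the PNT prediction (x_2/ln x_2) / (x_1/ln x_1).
π(6375)/π(776) = 831/137 ≈ 6.0657;  PNT prediction ≈ 6.2402.

π(776) = 137 and π(6375) = 831, so π(6375)/π(776) ≈ 6.0657. The PNT-predicted ratio is (6375/ln(6375)) / (776/ln(776)) ≈ 6.2402. The two agree to within a few percent, as expected.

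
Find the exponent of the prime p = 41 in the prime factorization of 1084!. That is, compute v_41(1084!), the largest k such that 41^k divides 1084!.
v_41(1084!) = 26

Legendre's formula: v_p(n!) = Σ_{k ≥ 1} ⌊n / p^k⌋. For p = 41, n = 1084, the terms are:
  ⌊1084/41^1⌋ = ⌊1084/41⌋ = 26
(the next term ⌊1084/41^2⌋ = 0, terminating the sum). Summing: v_41(1084!) = 26 = 26.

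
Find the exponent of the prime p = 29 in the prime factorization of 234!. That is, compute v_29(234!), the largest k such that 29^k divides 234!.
v_29(234!) = 8

Legendre's formula: v_p(n!) = Σ_{k ≥ 1} ⌊n / p^k⌋. For p = 29, n = 234, the terms are:
  ⌊234/29^1⌋ = ⌊234/29⌋ = 8
(the next term ⌊234/29^2⌋ = 0, terminating the sum). Summing: v_29(234!) = 8 = 8.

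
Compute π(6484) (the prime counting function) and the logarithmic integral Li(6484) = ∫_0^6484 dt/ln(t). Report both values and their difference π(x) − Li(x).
π(6484) = 841;  Li(6484) ≈ 855.80;  π(x) − Li(x) ≈ -14.80.

Direct count of primes ≤ 6484 gives π(6484) = 841. Numerical evaluation of the logarithmic integral gives Li(6484) ≈ 855.80. The difference π(x) − Li(x) ≈ -14.80 is typically negative for small/moderate x (Li(x) overestimates), though Littlewood's theorem shows this sign changes infinitely often.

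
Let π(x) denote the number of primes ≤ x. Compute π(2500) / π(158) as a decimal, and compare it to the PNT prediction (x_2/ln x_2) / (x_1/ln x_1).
π(2500)/π(158) = 367/37 ≈ 9.9189;  PNT prediction ≈ 10.2382.

π(158) = 37 and π(2500) = 367, so π(2500)/π(158) ≈ 9.9189. The PNT-predicted ratio is (2500/ln(2500)) / (158/ln(158)) ≈ 10.2382. The two agree to within a few percent, as expected.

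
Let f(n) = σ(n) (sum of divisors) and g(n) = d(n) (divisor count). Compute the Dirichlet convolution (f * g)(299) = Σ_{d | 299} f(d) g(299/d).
(σ * d)(299) = 416

Divisors of 299: [1, 13, 23, 299]. For each d | 299:
  d = 1: σ(1) · d(299/1) = 1 · 4 = 4
  d = 13: σ(13) · d(299/13) = 14 · 2 = 28
  d = 23: σ(23) · d(299/23) = 24 · 2 = 48
  d = 299: σ(299) · d(299/299) = 336 · 1 = 336
Summing: (σ * d)(299) = 4 + 28 + 48 + 336 = 416.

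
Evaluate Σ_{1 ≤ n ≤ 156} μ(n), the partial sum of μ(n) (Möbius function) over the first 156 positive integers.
Σ_{n ≤ 156} μ(n) = -1

Compute μ(n) for each 1 ≤ n ≤ 156: μ(1) = 1, μ(2) = -1, μ(3) = -1, μ(4) = 0, μ(5) = -1, μ(6) = 1, μ(7) = -1, μ(8) = 0, μ(9) = 0, μ(10) = 1, μ(11) = -1, μ(12) = 0, μ(13) = -1, μ(14) = 1, μ(15) = 1, μ(16) = 0, μ(17) = -1, μ(18) = 0, μ(19) = -1, μ(20) = 0, μ(21) = 1, μ(22) = 1, μ(23) = -1, μ(24) = 0, μ(25) = 0, μ(26) = 1, μ(27) = 0, μ(28) = 0, μ(29) = -1, μ(30) = -1, μ(31) = -1, μ(32) = 0, μ(33) = 1, μ(34) = 1, μ(35) = 1, μ(36) = 0, μ(37) = -1, μ(38) = 1, μ(39) = 1, μ(40) = 0, μ(41) = -1, μ(42) = -1, μ(43) = -1, μ(44) = 0, μ(45) = 0, μ(46) = 1, μ(47) = -1, μ(48) = 0, μ(49) = 0, μ(50) = 0, μ(51) = 1, μ(52) = 0, μ(53) = -1, μ(54) = 0, μ(55) = 1, μ(56) = 0, μ(57) = 1, μ(58) = 1, μ(59) = -1, μ(60) = 0, μ(61) = -1, μ(62) = 1, μ(63) = 0, μ(64) = 0, μ(65) = 1, μ(66) = -1, μ(67) = -1, μ(68) = 0, μ(69) = 1, μ(70) = -1, μ(71) = -1, μ(72) = 0, μ(73) = -1, μ(74) = 1, μ(75) = 0, μ(76) = 0, μ(77) = 1, μ(78) = -1, μ(79) = -1, μ(80) = 0, μ(81) = 0, μ(82) = 1, μ(83) = -1, μ(84) = 0, μ(85) = 1, μ(86) = 1, μ(87) = 1, μ(88) = 0, μ(89) = -1, μ(90) = 0, μ(91) = 1, μ(92) = 0, μ(93) = 1, μ(94) = 1, μ(95) = 1, μ(96) = 0, μ(97) = -1, μ(98) = 0, μ(99) = 0, μ(100) = 0, μ(101) = -1, μ(102) = -1, μ(103) = -1, μ(104) = 0, μ(105) = -1, μ(106) = 1, μ(107) = -1, μ(108) = 0, μ(109) = -1, μ(110) = -1, μ(111) = 1, μ(112) = 0, μ(113) = -1, μ(114) = -1, μ(115) = 1, μ(116) = 0, μ(117) = 0, μ(118) = 1, μ(119) = 1, μ(120) = 0, μ(121) = 0, μ(122) = 1, μ(123) = 1, μ(124) = 0, μ(125) = 0, μ(126) = 0, μ(127) = -1, μ(128) = 0, μ(129) = 1, μ(130) = -1, μ(131) = -1, μ(132) = 0, μ(133) = 1, μ(134) = 1, μ(135) = 0, μ(136) = 0, μ(137) = -1, μ(138) = -1, μ(139) = -1, μ(140) = 0, μ(141) = 1, μ(142) = 1, μ(143) = 1, μ(144) = 0, μ(145) = 1, μ(146) = 1, μ(147) = 0, μ(148) = 0, μ(149) = -1, μ(150) = 0, μ(151) = -1, μ(152) = 0, μ(153) = 0, μ(154) = -1, μ(155) = 1, μ(156) = 0. Summing all 156 values: -1. (Mertens function M(x) = Σ_{n ≤ x} μ(n); on average M(x) should be small (PNT ⟺ M(x) = o(x)).)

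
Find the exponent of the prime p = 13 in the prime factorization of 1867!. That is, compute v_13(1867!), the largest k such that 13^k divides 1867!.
v_13(1867!) = 154

Legendre's formula: v_p(n!) = Σ_{k ≥ 1} ⌊n / p^k⌋. For p = 13, n = 1867, the terms are:
  ⌊1867/13^1⌋ = ⌊1867/13⌋ = 143
  ⌊1867/13^2⌋ = ⌊1867/169⌋ = 11
(the next term ⌊1867/13^3⌋ = 0, terminating the sum). Summing: v_13(1867!) = 143 + 11 = 154.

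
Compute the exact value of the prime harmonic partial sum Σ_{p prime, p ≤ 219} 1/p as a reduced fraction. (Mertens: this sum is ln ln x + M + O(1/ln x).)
Σ 1/p = 3215488142498485484492183158345029261034221047849345857469577412562094716564064084247/1645783550795210387735581011435590727981167322669649249414629852197255934130751870910

π(219) = 47, so the primes ≤ 219 are [2, 3, 5, 7, 11, 13, 17, 19, 23, 29, 31, 37, 41, 43, 47, 53, 59, 61, 67, 71, 73, 79, 83, 89, 97, 101, 103, 107, 109, 113, 127, 131, 137, 139, 149, 151, 157, 163, 167, 173, 179, 181, 191, 193, 197, 199, 211]. Summing 1/p over these primes: 3215488142498485484492183158345029261034221047849345857469577412562094716564064084247/1645783550795210387735581011435590727981167322669649249414629852197255934130751870910 ≈ 1.9538. Mertens estimate ln ln(219) + 0.2615 ≈ 1.9459.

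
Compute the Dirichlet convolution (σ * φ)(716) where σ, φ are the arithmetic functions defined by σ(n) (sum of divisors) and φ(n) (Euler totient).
(σ * φ)(716) = 4296

Divisors of 716: [1, 2, 4, 179, 358, 716]. For each d | 716:
  d = 1: σ(1) · φ(716/1) = 1 · 356 = 356
  d = 2: σ(2) · φ(716/2) = 3 · 178 = 534
  d = 4: σ(4) · φ(716/4) = 7 · 178 = 1246
  d = 179: σ(179) · φ(716/179) = 180 · 2 = 360
  d = 358: σ(358) · φ(716/358) = 540 · 1 = 540
  d = 716: σ(716) · φ(716/716) = 1260 · 1 = 1260
Summing: (σ * φ)(716) = 356 + 534 + 1246 + 360 + 540 + 1260 = 4296.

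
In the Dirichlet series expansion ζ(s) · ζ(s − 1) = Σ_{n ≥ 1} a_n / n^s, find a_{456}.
σ(456) = 1200

In the product (Σ m^0/m^s)(Σ k / k^s) = Σ (Σ_{d | n} d) / n^s, the coefficient of 1/n^s is σ(n) = Σ_{d | n} d. For n = 456, divisors are [1, 2, 3, 4, 6, 8, 12, 19, 24, 38, 57, 76, 114, 152, 228, 456]; summing: σ(456) = 1200.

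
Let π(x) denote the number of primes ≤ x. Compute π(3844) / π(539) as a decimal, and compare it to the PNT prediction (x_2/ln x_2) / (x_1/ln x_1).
π(3844)/π(539) = 532/99 ≈ 5.3737;  PNT prediction ≈ 5.4343.

π(539) = 99 and π(3844) = 532, so π(3844)/π(539) ≈ 5.3737. The PNT-predicted ratio is (3844/ln(3844)) / (539/ln(539)) ≈ 5.4343. The two agree to within a few percent, as expected.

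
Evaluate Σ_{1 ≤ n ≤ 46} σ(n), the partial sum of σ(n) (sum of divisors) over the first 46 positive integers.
Σ_{n ≤ 46} σ(n) = 1758

Compute σ(n) for each 1 ≤ n ≤ 46: σ(1) = 1, σ(2) = 3, σ(3) = 4, σ(4) = 7, σ(5) = 6, σ(6) = 12, σ(7) = 8, σ(8) = 15, σ(9) = 13, σ(10) = 18, σ(11) = 12, σ(12) = 28, σ(13) = 14, σ(14) = 24, σ(15) = 24, σ(16) = 31, σ(17) = 18, σ(18) = 39, σ(19) = 20, σ(20) = 42, σ(21) = 32, σ(22) = 36, σ(23) = 24, σ(24) = 60, σ(25) = 31, σ(26) = 42, σ(27) = 40, σ(28) = 56, σ(29) = 30, σ(30) = 72, σ(31) = 32, σ(32) = 63, σ(33) = 48, σ(34) = 54, σ(35) = 48, σ(36) = 91, σ(37) = 38, σ(38) = 60, σ(39) = 56, σ(40) = 90, σ(41) = 42, σ(42) = 96, σ(43) = 44, σ(44) = 84, σ(45) = 78, σ(46) = 72. Summing all 46 values: 1758. (Average order: Σ_{n ≤ x} σ(n) ~ (π²/12) x². For x = 46, (π²/12)·46² ≈ 1740.34.)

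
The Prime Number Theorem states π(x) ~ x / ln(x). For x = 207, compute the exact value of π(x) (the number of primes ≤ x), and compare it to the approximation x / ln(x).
π(207) = 46;  x/ln(x) ≈ 38.82;  relative error ≈ 15.62%.

Directly count primes up to 207: π(207) = 46. The PNT approximation gives 207/ln(207) ≈ 207/5.33272 ≈ 38.82. Relative error (π(x) − x/ln(x)) / π(x) ≈ 15.62%; the approximation is known to undercount slightly (Li(x) is a better estimate).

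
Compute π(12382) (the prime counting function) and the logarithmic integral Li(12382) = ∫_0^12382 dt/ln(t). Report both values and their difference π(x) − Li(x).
π(12382) = 1478;  Li(12382) ≈ 1501.70;  π(x) − Li(x) ≈ -23.70.

Direct count of primes ≤ 12382 gives π(12382) = 1478. Numerical evaluation of the logarithmic integral gives Li(12382) ≈ 1501.70. The difference π(x) − Li(x) ≈ -23.70 is typically negative for small/moderate x (Li(x) overestimates), though Littlewood's theorem shows this sign changes infinitely often.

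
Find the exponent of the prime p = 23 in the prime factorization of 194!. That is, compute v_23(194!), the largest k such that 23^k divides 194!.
v_23(194!) = 8

Legendre's formula: v_p(n!) = Σ_{k ≥ 1} ⌊n / p^k⌋. For p = 23, n = 194, the terms are:
  ⌊194/23^1⌋ = ⌊194/23⌋ = 8
(the next term ⌊194/23^2⌋ = 0, terminating the sum). Summing: v_23(194!) = 8 = 8.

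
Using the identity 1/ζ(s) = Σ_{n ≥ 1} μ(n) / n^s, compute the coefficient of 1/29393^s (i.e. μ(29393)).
μ(29393) = 1

Factor n = 29393 = 7 · 13 · 17 · 19. μ(n) = 0 if any exponent ≥ 2 (not squarefree); otherwise μ(n) = (−1)^{ω(n)} where ω(n) is the number of distinct prime factors. Applying: μ(29393) = 1.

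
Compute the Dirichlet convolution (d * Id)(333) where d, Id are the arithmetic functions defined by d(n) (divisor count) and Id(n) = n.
(d * Id)(333) = 702

Divisors of 333: [1, 3, 9, 37, 111, 333]. For each d | 333:
  d = 1: d(1) · Id(333/1) = 1 · 333 = 333
  d = 3: d(3) · Id(333/3) = 2 · 111 = 222
  d = 9: d(9) · Id(333/9) = 3 · 37 = 111
  d = 37: d(37) · Id(333/37) = 2 · 9 = 18
  d = 111: d(111) · Id(333/111) = 4 · 3 = 12
  d = 333: d(333) · Id(333/333) = 6 · 1 = 6
Summing: (d * Id)(333) = 333 + 222 + 111 + 18 + 12 + 6 = 702.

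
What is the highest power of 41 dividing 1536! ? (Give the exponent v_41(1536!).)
v_41(1536!) = 37

Legendre's formula: v_p(n!) = Σ_{k ≥ 1} ⌊n / p^k⌋. For p = 41, n = 1536, the terms are:
  ⌊1536/41^1⌋ = ⌊1536/41⌋ = 37
(the next term ⌊1536/41^2⌋ = 0, terminating the sum). Summing: v_41(1536!) = 37 = 37.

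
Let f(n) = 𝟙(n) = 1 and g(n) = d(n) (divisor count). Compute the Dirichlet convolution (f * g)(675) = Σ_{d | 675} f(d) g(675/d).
(𝟙 * d)(675) = 60

Divisors of 675: [1, 3, 5, 9, 15, 25, 27, 45, 75, 135, 225, 675]. For each d | 675:
  d = 1: 𝟙(1) · d(675/1) = 1 · 12 = 12
  d = 3: 𝟙(3) · d(675/3) = 1 · 9 = 9
  d = 5: 𝟙(5) · d(675/5) = 1 · 8 = 8
  d = 9: 𝟙(9) · d(675/9) = 1 · 6 = 6
  d = 15: 𝟙(15) · d(675/15) = 1 · 6 = 6
  d = 25: 𝟙(25) · d(675/25) = 1 · 4 = 4
  d = 27: 𝟙(27) · d(675/27) = 1 · 3 = 3
  d = 45: 𝟙(45) · d(675/45) = 1 · 4 = 4
  d = 75: 𝟙(75) · d(675/75) = 1 · 3 = 3
  d = 135: 𝟙(135) · d(675/135) = 1 · 2 = 2
  d = 225: 𝟙(225) · d(675/225) = 1 · 2 = 2
  d = 675: 𝟙(675) · d(675/675) = 1 · 1 = 1
Summing: (𝟙 * d)(675) = 12 + 9 + 8 + 6 + 6 + 4 + 3 + 4 + 3 + 2 + 2 + 1 = 60.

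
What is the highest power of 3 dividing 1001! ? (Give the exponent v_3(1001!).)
v_3(1001!) = 498

Legendre's formula: v_p(n!) = Σ_{k ≥ 1} ⌊n / p^k⌋. For p = 3, n = 1001, the terms are:
  ⌊1001/3^1⌋ = ⌊1001/3⌋ = 333
  ⌊1001/3^2⌋ = ⌊1001/9⌋ = 111
  ⌊1001/3^3⌋ = ⌊1001/27⌋ = 37
  ⌊1001/3^4⌋ = ⌊1001/81⌋ = 12
  ⌊1001/3^5⌋ = ⌊1001/243⌋ = 4
  ⌊1001/3^6⌋ = ⌊1001/729⌋ = 1
(the next term ⌊1001/3^7⌋ = 0, terminating the sum). Summing: v_3(1001!) = 333 + 111 + 37 + 12 + 4 + 1 = 498.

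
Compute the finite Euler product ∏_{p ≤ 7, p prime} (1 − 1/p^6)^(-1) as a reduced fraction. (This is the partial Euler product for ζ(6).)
∏ = 5359375/5268016

The primes p ≤ 7 are [2, 3, 5, 7]. For each prime, (1 − 1/p^6)^(-1) = p^6 / (p^6 − 1). The product is (1 − 1/2^6)^(-1), (1 − 1/3^6)^(-1), (1 − 1/5^6)^(-1), (1 − 1/7^6)^(-1) = ∏ p^6 / (p^6 − 1) = 5359375/5268016.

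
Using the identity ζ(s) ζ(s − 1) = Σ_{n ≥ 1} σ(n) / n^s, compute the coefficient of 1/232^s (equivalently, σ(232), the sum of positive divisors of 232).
σ(232) = 450

In the product (Σ m^0/m^s)(Σ k / k^s) = Σ (Σ_{d | n} d) / n^s, the coefficient of 1/n^s is σ(n) = Σ_{d | n} d. For n = 232, divisors are [1, 2, 4, 8, 29, 58, 116, 232]; summing: σ(232) = 450.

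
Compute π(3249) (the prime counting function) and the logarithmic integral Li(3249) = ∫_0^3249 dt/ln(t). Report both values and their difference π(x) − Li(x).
π(3249) = 457;  Li(3249) ≈ 473.70;  π(x) − Li(x) ≈ -16.70.

Direct count of primes ≤ 3249 gives π(3249) = 457. Numerical evaluation of the logarithmic integral gives Li(3249) ≈ 473.70. The difference π(x) − Li(x) ≈ -16.70 is typically negative for small/moderate x (Li(x) overestimates), though Littlewood's theorem shows this sign changes infinitely often.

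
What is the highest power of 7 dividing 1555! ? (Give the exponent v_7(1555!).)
v_7(1555!) = 257

Legendre's formula: v_p(n!) = Σ_{k ≥ 1} ⌊n / p^k⌋. For p = 7, n = 1555, the terms are:
  ⌊1555/7^1⌋ = ⌊1555/7⌋ = 222
  ⌊1555/7^2⌋ = ⌊1555/49⌋ = 31
  ⌊1555/7^3⌋ = ⌊1555/343⌋ = 4
(the next term ⌊1555/7^4⌋ = 0, terminating the sum). Summing: v_7(1555!) = 222 + 31 + 4 = 257.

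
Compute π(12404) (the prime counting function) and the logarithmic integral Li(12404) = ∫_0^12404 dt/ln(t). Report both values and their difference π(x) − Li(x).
π(12404) = 1480;  Li(12404) ≈ 1504.04;  π(x) − Li(x) ≈ -24.04.

Direct count of primes ≤ 12404 gives π(12404) = 1480. Numerical evaluation of the logarithmic integral gives Li(12404) ≈ 1504.04. The difference π(x) − Li(x) ≈ -24.04 is typically negative for small/moderate x (Li(x) overestimates), though Littlewood's theorem shows this sign changes infinitely often.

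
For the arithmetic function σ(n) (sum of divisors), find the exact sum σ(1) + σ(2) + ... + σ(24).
Σ_{n ≤ 24} σ(n) = 491

Compute σ(n) for each 1 ≤ n ≤ 24: σ(1) = 1, σ(2) = 3, σ(3) = 4, σ(4) = 7, σ(5) = 6, σ(6) = 12, σ(7) = 8, σ(8) = 15, σ(9) = 13, σ(10) = 18, σ(11) = 12, σ(12) = 28, σ(13) = 14, σ(14) = 24, σ(15) = 24, σ(16) = 31, σ(17) = 18, σ(18) = 39, σ(19) = 20, σ(20) = 42, σ(21) = 32, σ(22) = 36, σ(23) = 24, σ(24) = 60. Summing all 24 values: 491. (Average order: Σ_{n ≤ x} σ(n) ~ (π²/12) x². For x = 24, (π²/12)·24² ≈ 473.74.)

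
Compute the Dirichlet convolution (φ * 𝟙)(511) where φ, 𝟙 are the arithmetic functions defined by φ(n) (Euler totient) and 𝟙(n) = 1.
(φ * 𝟙)(511) = 511

Divisors of 511: [1, 7, 73, 511]. For each d | 511:
  d = 1: φ(1) · 𝟙(511/1) = 1 · 1 = 1
  d = 7: φ(7) · 𝟙(511/7) = 6 · 1 = 6
  d = 73: φ(73) · 𝟙(511/73) = 72 · 1 = 72
  d = 511: φ(511) · 𝟙(511/511) = 432 · 1 = 432
Summing: (φ * 𝟙)(511) = 1 + 6 + 72 + 432 = 511.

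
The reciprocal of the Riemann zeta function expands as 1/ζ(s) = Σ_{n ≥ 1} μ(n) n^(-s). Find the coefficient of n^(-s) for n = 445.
μ(445) = 1

Factor n = 445 = 5 · 89. μ(n) = 0 if any exponent ≥ 2 (not squarefree); otherwise μ(n) = (−1)^{ω(n)} where ω(n) is the number of distinct prime factors. Applying: μ(445) = 1.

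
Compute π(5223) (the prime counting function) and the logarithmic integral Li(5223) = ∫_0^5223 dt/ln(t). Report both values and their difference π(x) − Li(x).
π(5223) = 693;  Li(5223) ≈ 710.40;  π(x) − Li(x) ≈ -17.40.

Direct count of primes ≤ 5223 gives π(5223) = 693. Numerical evaluation of the logarithmic integral gives Li(5223) ≈ 710.40. The difference π(x) − Li(x) ≈ -17.40 is typically negative for small/moderate x (Li(x) overestimates), though Littlewood's theorem shows this sign changes infinitely often.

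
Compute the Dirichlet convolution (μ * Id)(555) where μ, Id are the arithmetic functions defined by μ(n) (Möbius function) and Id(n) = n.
(μ * Id)(555) = 288

Divisors of 555: [1, 3, 5, 15, 37, 111, 185, 555]. For each d | 555:
  d = 1: μ(1) · Id(555/1) = 1 · 555 = 555
  d = 3: μ(3) · Id(555/3) = -1 · 185 = -185
  d = 5: μ(5) · Id(555/5) = -1 · 111 = -111
  d = 15: μ(15) · Id(555/15) = 1 · 37 = 37
  d = 37: μ(37) · Id(555/37) = -1 · 15 = -15
  d = 111: μ(111) · Id(555/111) = 1 · 5 = 5
  d = 185: μ(185) · Id(555/185) = 1 · 3 = 3
  d = 555: μ(555) · Id(555/555) = -1 · 1 = -1
Summing: (μ * Id)(555) = 555 + -185 + -111 + 37 + -15 + 5 + 3 + -1 = 288.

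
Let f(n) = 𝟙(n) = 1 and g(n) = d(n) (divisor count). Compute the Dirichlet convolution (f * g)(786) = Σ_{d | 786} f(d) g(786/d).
(𝟙 * d)(786) = 27

Divisors of 786: [1, 2, 3, 6, 131, 262, 393, 786]. For each d | 786:
  d = 1: 𝟙(1) · d(786/1) = 1 · 8 = 8
  d = 2: 𝟙(2) · d(786/2) = 1 · 4 = 4
  d = 3: 𝟙(3) · d(786/3) = 1 · 4 = 4
  d = 6: 𝟙(6) · d(786/6) = 1 · 2 = 2
  d = 131: 𝟙(131) · d(786/131) = 1 · 4 = 4
  d = 262: 𝟙(262) · d(786/262) = 1 · 2 = 2
  d = 393: 𝟙(393) · d(786/393) = 1 · 2 = 2
  d = 786: 𝟙(786) · d(786/786) = 1 · 1 = 1
Summing: (𝟙 * d)(786) = 8 + 4 + 4 + 2 + 4 + 2 + 2 + 1 = 27.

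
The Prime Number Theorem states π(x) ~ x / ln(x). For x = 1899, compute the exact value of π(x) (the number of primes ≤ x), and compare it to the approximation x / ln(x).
π(1899) = 290;  x/ln(x) ≈ 251.55;  relative error ≈ 13.26%.

Directly count primes up to 1899: π(1899) = 290. The PNT approximation gives 1899/ln(1899) ≈ 1899/7.54908 ≈ 251.55. Relative error (π(x) − x/ln(x)) / π(x) ≈ 13.26%; the approximation is known to undercount slightly (Li(x) is a better estimate).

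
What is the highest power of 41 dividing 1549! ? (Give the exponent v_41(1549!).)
v_41(1549!) = 37

Legendre's formula: v_p(n!) = Σ_{k ≥ 1} ⌊n / p^k⌋. For p = 41, n = 1549, the terms are:
  ⌊1549/41^1⌋ = ⌊1549/41⌋ = 37
(the next term ⌊1549/41^2⌋ = 0, terminating the sum). Summing: v_41(1549!) = 37 = 37.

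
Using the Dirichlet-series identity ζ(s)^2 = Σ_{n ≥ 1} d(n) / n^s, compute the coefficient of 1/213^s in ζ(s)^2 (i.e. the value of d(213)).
d(213) = 4

ζ(s)^2 = (Σ 1/m^s)(Σ 1/k^s). The coefficient of 1/n^s in the product is the number of ordered pairs (m, k) with mk = n, which equals d(n). For n = 213, divisors are [1, 3, 71, 213], so d(213) = 4.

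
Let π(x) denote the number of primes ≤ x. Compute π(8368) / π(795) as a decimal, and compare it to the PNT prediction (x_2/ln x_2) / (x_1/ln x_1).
π(8368)/π(795) = 1047/138 ≈ 7.5870;  PNT prediction ≈ 7.7827.

π(795) = 138 and π(8368) = 1047, so π(8368)/π(795) ≈ 7.5870. The PNT-predicted ratio is (8368/ln(8368)) / (795/ln(795)) ≈ 7.7827. The two agree to within a few percent, as expected.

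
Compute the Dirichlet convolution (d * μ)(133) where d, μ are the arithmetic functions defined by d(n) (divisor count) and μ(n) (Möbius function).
(d * μ)(133) = 1

Divisors of 133: [1, 7, 19, 133]. For each d | 133:
  d = 1: d(1) · μ(133/1) = 1 · 1 = 1
  d = 7: d(7) · μ(133/7) = 2 · -1 = -2
  d = 19: d(19) · μ(133/19) = 2 · -1 = -2
  d = 133: d(133) · μ(133/133) = 4 · 1 = 4
Summing: (d * μ)(133) = 1 + -2 + -2 + 4 = 1.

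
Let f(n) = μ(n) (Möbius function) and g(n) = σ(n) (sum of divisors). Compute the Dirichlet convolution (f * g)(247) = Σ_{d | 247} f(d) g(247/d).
(μ * σ)(247) = 247

Divisors of 247: [1, 13, 19, 247]. For each d | 247:
  d = 1: μ(1) · σ(247/1) = 1 · 280 = 280
  d = 13: μ(13) · σ(247/13) = -1 · 20 = -20
  d = 19: μ(19) · σ(247/19) = -1 · 14 = -14
  d = 247: μ(247) · σ(247/247) = 1 · 1 = 1
Summing: (μ * σ)(247) = 280 + -20 + -14 + 1 = 247.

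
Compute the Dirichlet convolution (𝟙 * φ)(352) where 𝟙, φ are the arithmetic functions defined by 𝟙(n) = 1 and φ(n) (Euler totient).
(𝟙 * φ)(352) = 352

Divisors of 352: [1, 2, 4, 8, 11, 16, 22, 32, 44, 88, 176, 352]. For each d | 352:
  d = 1: 𝟙(1) · φ(352/1) = 1 · 160 = 160
  d = 2: 𝟙(2) · φ(352/2) = 1 · 80 = 80
  d = 4: 𝟙(4) · φ(352/4) = 1 · 40 = 40
  d = 8: 𝟙(8) · φ(352/8) = 1 · 20 = 20
  d = 11: 𝟙(11) · φ(352/11) = 1 · 16 = 16
  d = 16: 𝟙(16) · φ(352/16) = 1 · 10 = 10
  d = 22: 𝟙(22) · φ(352/22) = 1 · 8 = 8
  d = 32: 𝟙(32) · φ(352/32) = 1 · 10 = 10
  d = 44: 𝟙(44) · φ(352/44) = 1 · 4 = 4
  d = 88: 𝟙(88) · φ(352/88) = 1 · 2 = 2
  d = 176: 𝟙(176) · φ(352/176) = 1 · 1 = 1
  d = 352: 𝟙(352) · φ(352/352) = 1 · 1 = 1
Summing: (𝟙 * φ)(352) = 160 + 80 + 40 + 20 + 16 + 10 + 8 + 10 + 4 + 2 + 1 + 1 = 352.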